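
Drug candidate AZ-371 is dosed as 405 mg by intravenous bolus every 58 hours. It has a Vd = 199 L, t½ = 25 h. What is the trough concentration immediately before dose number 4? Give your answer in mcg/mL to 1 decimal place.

0.5 mcg/mL

f = (1/2)^(τ/t½) = (1/2)^(58/25) ≈ 0.2003.
C₀ = D/Vd = 405/199 ≈ 2.035 mcg/mL.
Before the 4th dose, 3 doses have been given. Superposition: Cmin = C₀·(f + f² + … + f^3).
≈ 2.035 × (0.2003 + 0.0401 + 0.0080) ≈ 2.035 × 0.2484 ≈ 0.505 mcg/mL.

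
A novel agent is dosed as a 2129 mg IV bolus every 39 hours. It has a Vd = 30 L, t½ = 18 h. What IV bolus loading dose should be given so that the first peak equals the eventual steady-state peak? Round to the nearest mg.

f = (1/2)^(39/18) ≈ 0.222725; accumulation ratio R = 1/(1−f) ≈ 1.28655.
Loading dose to hit Cmax,ss on first dose: D_load = D_maint·R ≈ 2129 × 1.28655 ≈ 2739.06 mg.

2739 mg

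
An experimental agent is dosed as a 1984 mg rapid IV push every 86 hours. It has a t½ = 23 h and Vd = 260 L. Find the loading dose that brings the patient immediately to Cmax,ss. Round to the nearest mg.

2145 mg

f = (1/2)^(86/23) ≈ 0.074888; accumulation ratio R = 1/(1−f) ≈ 1.08095.
Loading dose to hit Cmax,ss on first dose: D_load = D_maint·R ≈ 1984 × 1.08095 ≈ 2144.60 mg.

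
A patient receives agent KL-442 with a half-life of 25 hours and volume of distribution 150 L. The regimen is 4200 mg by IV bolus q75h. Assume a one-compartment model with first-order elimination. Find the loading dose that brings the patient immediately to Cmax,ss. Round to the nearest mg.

4800 mg

f = (1/2)^(75/25) ≈ 0.125000; accumulation ratio R = 1/(1−f) ≈ 1.14286.
Loading dose to hit Cmax,ss on first dose: D_load = D_maint·R ≈ 4200 × 1.14286 ≈ 4800.01 mg.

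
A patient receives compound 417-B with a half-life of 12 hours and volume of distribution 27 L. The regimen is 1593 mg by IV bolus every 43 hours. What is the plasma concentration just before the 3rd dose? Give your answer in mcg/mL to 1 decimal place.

5.3 mcg/mL

f = (1/2)^(τ/t½) = (1/2)^(43/12) ≈ 0.0834.
C₀ = D/Vd = 1593/27 ≈ 59.000 mcg/mL.
Before the 3rd dose, 2 doses have been given. Superposition: Cmin = C₀·(f + f²).
≈ 59.000 × (0.0834 + 0.0070) ≈ 59.000 × 0.0904 ≈ 5.334 mcg/mL.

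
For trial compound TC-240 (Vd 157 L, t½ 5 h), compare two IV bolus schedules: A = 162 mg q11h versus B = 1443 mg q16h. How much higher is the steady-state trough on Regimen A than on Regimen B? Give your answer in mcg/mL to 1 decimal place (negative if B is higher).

-0.8 mcg/mL

Regimen A: f = (1/2)^(11/5) ≈ 0.2176; Cmin,ss = (162/157)·f/(1−f) ≈ 0.287 mcg/mL.
Regimen B: f = (1/2)^(16/5) ≈ 0.1088; Cmin,ss = (1443/157)·f/(1−f) ≈ 1.122 mcg/mL.
Difference ≈ 0.287 − 1.122 ≈ -0.835 mcg/mL.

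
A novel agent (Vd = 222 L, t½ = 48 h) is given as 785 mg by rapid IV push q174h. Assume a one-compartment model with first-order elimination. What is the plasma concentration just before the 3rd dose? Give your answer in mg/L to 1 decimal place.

0.3 mg/L

f = (1/2)^(τ/t½) = (1/2)^(174/48) ≈ 0.0811.
C₀ = D/Vd = 785/222 ≈ 3.536 mg/L.
Before the 3rd dose, 2 doses have been given. Superposition: Cmin = C₀·(f + f²).
≈ 3.536 × (0.0811 + 0.0066) ≈ 3.536 × 0.0877 ≈ 0.310 mg/L.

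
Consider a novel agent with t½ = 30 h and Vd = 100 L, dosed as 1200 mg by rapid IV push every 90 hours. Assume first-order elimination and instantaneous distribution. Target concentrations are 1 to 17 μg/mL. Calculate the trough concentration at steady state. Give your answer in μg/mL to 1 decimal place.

The dosing interval is 3 half-lives, so f = 2^(−3) = 0.125.
Accumulation ratio R = 1/(1 − f) = 1/0.875 = 8/7.
Single-dose peak C₀ = D/Vd = 1200/100 = 12 μg/mL.
Steady-state peak Cmax,ss = C₀·R = 12 × 8/7 ≈ 13.714 μg/mL.
Steady-state trough Cmin,ss = Cmax,ss·f ≈ 13.714 × 0.125 ≈ 1.714 μg/mL.
Trough 1.7 μg/mL vs MEC 1 μg/mL: adequate.

1.7 μg/mL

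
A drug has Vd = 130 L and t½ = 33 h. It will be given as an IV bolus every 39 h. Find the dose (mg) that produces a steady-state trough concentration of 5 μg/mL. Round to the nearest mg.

825 mg

τ/t½ = 39/33 ≈ 1.1818, so f = (1/2)^(39/33) ≈ 0.440796.
Cmin,ss = (D/Vd)·f/(1−f), so D = Cmin,ss·Vd·(1−f)/f.
D = 5 × 130 × (1−f)/f ≈ 5 × 130 × 1.26862 ≈ 824.60 mg.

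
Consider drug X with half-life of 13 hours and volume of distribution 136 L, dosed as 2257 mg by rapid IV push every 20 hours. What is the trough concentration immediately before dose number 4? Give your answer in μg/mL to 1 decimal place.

8.4 μg/mL

f = (1/2)^(τ/t½) = (1/2)^(20/13) ≈ 0.3443.
C₀ = D/Vd = 2257/136 ≈ 16.596 μg/mL.
Before the 4th dose, 3 doses have been given. Superposition: Cmin = C₀·(f + f² + … + f^3).
≈ 16.596 × (0.3443 + 0.1185 + 0.0408) ≈ 16.596 × 0.5036 ≈ 8.358 μg/mL.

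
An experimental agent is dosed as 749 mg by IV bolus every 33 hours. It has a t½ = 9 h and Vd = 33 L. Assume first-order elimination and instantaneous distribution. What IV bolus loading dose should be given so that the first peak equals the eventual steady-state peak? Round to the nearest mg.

813 mg

f = (1/2)^(33/9) ≈ 0.078745; accumulation ratio R = 1/(1−f) ≈ 1.08548.
Loading dose to hit Cmax,ss on first dose: D_load = D_maint·R ≈ 749 × 1.08548 ≈ 813.02 mg.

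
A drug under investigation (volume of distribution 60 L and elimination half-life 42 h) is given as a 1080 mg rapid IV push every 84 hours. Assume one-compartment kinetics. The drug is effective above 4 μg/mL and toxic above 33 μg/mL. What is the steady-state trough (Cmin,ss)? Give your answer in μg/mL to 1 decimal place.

6.0 μg/mL

τ = 84 h = 2 half-lives, so f = (1/2)^2 = 0.25.
Accumulation ratio R = 1/(1 − f) = 1/0.75 = 4/3.
Single-dose peak C₀ = D/Vd = 1080/60 = 18 μg/mL.
Steady-state peak Cmax,ss = C₀·R = 18 × 4/3 ≈ 24.000 μg/mL.
Steady-state trough Cmin,ss = Cmax,ss·f ≈ 24.000 × 0.25 ≈ 6.000 μg/mL.
Trough 6.0 μg/mL vs MEC 4 μg/mL: adequate.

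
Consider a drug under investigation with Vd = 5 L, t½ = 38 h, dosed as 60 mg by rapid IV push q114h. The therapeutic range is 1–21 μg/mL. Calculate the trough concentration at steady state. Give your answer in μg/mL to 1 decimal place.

1.7 μg/mL

The dosing interval is 3 half-lives, so f = 2^(−3) = 0.125.
At steady state, R = 1/(1 − 0.125) = 8/7.
Single-dose peak C₀ = D/Vd = 60/5 = 12 μg/mL.
Steady-state peak Cmax,ss = C₀·R = 12 × 8/7 ≈ 13.714 μg/mL.
Steady-state trough Cmin,ss = Cmax,ss·f ≈ 13.714 × 0.125 ≈ 1.714 μg/mL.
Trough 1.7 μg/mL vs MEC 1 μg/mL: adequate.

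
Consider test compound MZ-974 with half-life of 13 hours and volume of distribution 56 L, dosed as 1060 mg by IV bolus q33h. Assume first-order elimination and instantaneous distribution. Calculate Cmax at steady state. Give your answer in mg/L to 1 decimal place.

22.9 mg/L

k = ln2/t½ = ln2/13 ≈ 0.053319 h⁻¹; fraction remaining f = e^(−kτ) = e^(−0.053319×33) ≈ 0.1721.
At steady state, accumulation factor R = 1/(1 − e^(−kτ)) ≈ 1.2079.
Single-dose peak C₀ = D/Vd = 1060/56 ≈ 18.929 mg/L.
Steady-state peak Cmax,ss = C₀·R ≈ 18.929 × 1.2079 ≈ 22.864 mg/L.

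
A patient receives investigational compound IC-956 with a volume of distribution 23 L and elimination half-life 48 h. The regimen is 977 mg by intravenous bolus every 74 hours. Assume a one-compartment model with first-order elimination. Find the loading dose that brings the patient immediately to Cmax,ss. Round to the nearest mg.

f = (1/2)^(74/48) ≈ 0.343488; accumulation ratio R = 1/(1−f) ≈ 1.52320.
Loading dose to hit Cmax,ss on first dose: D_load = D_maint·R ≈ 977 × 1.52320 ≈ 1488.17 mg.

1488 mg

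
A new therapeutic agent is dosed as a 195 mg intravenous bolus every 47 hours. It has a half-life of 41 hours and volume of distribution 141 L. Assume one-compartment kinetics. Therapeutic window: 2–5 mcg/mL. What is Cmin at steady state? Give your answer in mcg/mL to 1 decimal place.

1.1 mcg/mL

τ/t½ = 47/41 ≈ 1.1463, so fraction remaining f = (1/2)^(47/41) ≈ 0.4518.
Single-dose peak C₀ = D/Vd = 195/141 ≈ 1.383 mcg/mL.
Steady-state trough Cmin,ss = C₀·f/(1−f) ≈ 1.383 × 0.4518/0.5482 ≈ 1.140 mcg/mL.
Trough 1.1 mcg/mL vs MEC 2 mcg/mL: subtherapeutic.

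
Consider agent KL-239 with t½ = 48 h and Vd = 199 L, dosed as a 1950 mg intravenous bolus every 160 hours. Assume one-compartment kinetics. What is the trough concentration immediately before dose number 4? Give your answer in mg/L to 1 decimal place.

f = (1/2)^(τ/t½) = (1/2)^(160/48) ≈ 0.0992.
C₀ = D/Vd = 1950/199 ≈ 9.799 mg/L.
Before the 4th dose, 3 doses have been given. Superposition: Cmin = C₀·(f + f² + … + f^3).
≈ 9.799 × (0.0992 + 0.0098 + 0.0010) ≈ 9.799 × 0.1100 ≈ 1.078 mg/L.

1.1 mg/L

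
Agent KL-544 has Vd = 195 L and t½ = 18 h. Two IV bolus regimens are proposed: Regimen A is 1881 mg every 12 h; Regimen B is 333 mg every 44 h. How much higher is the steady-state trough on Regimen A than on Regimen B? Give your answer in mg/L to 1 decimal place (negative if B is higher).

16.0 mg/L

Regimen A: f = (1/2)^(12/18) ≈ 0.6300; Cmin,ss = (1881/195)·f/(1−f) ≈ 16.425 mg/L.
Regimen B: f = (1/2)^(44/18) ≈ 0.1837; Cmin,ss = (333/195)·f/(1−f) ≈ 0.384 mg/L.
Difference ≈ 16.425 − 0.384 ≈ 16.041 mg/L.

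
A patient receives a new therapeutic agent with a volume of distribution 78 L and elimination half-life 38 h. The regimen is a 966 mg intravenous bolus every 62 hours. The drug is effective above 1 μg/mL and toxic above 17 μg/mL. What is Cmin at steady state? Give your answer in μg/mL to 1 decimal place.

Over one 62-h interval, 62/38 ≈ 1.6316 half-lives elapse, leaving f ≈ 0.3227 of each dose.
Each bolus raises the concentration by D/Vd = 966/78 ≈ 12.385 μg/mL.
Steady-state trough Cmin,ss = C₀·f/(1−f) ≈ 12.385 × 0.3227/0.6773 ≈ 5.901 μg/mL.
Trough 5.9 μg/mL vs MEC 1 μg/mL: adequate.

5.9 μg/mL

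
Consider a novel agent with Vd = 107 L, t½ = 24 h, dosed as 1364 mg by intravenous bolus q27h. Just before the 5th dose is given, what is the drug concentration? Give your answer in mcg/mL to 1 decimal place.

10.3 mcg/mL

f = (1/2)^(τ/t½) = (1/2)^(27/24) ≈ 0.4585.
C₀ = D/Vd = 1364/107 ≈ 12.748 mcg/mL.
Before the 5th dose, 4 doses have been given. Superposition: Cmin = C₀·(f + f² + … + f^4).
≈ 12.748 × (0.4585 + 0.2102 + 0.0964 + 0.0442) ≈ 12.748 × 0.8093 ≈ 10.317 mcg/mL.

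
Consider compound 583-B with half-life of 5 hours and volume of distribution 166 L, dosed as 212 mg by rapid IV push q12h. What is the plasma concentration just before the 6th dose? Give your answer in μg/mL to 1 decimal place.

f = (1/2)^(τ/t½) = (1/2)^(12/5) ≈ 0.1895.
C₀ = D/Vd = 212/166 ≈ 1.277 μg/mL.
Before the 6th dose, 5 doses have been given. Superposition: Cmin = C₀·(f + f² + … + f^5).
≈ 1.277 × (0.1895 + 0.0359 + 0.0068 + 0.0013 + 0.0002) ≈ 1.277 × 0.2337 ≈ 0.298 μg/mL.

0.3 μg/mL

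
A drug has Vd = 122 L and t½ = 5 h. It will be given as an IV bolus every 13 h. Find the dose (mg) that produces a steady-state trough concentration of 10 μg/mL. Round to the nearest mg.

τ/t½ = 13/5 ≈ 2.6, so f = (1/2)^(13/5) ≈ 0.164938.
Cmin,ss = (D/Vd)·f/(1−f), so D = Cmin,ss·Vd·(1−f)/f.
D = 10 × 122 × (1−f)/f ≈ 10 × 122 × 5.06288 ≈ 6176.71 mg.

6177 mg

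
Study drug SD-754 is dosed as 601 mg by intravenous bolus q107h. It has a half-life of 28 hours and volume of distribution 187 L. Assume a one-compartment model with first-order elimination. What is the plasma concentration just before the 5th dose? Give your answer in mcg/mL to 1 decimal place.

f = (1/2)^(τ/t½) = (1/2)^(107/28) ≈ 0.0707.
C₀ = D/Vd = 601/187 ≈ 3.214 mcg/mL.
Before the 5th dose, 4 doses have been given. Superposition: Cmin = C₀·(f + f² + … + f^4).
≈ 3.214 × (0.0707 + 0.0050 + 0.0004 + 0.0000) ≈ 3.214 × 0.0761 ≈ 0.245 mcg/mL.

0.2 mcg/mL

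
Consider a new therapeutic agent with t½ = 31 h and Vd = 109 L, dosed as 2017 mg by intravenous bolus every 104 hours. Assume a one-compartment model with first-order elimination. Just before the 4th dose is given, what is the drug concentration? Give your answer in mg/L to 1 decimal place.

2.0 mg/L

f = (1/2)^(τ/t½) = (1/2)^(104/31) ≈ 0.0977.
C₀ = D/Vd = 2017/109 ≈ 18.505 mg/L.
Before the 4th dose, 3 doses have been given. Superposition: Cmin = C₀·(f + f² + … + f^3).
≈ 18.505 × (0.0977 + 0.0095 + 0.0009) ≈ 18.505 × 0.1081 ≈ 2.000 mg/L.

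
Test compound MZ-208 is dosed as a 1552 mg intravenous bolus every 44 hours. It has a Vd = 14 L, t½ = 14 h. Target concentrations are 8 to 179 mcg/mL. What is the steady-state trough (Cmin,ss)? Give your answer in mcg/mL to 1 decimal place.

τ/t½ = 44/14 ≈ 3.1429, so fraction remaining f = (1/2)^(44/14) ≈ 0.1132.
Single-dose peak C₀ = D/Vd = 1552/14 ≈ 110.857 mcg/mL.
Steady-state trough Cmin,ss = C₀·f/(1−f) ≈ 110.857 × 0.1132/0.8868 ≈ 14.151 mcg/mL.
Trough 14.2 mcg/mL vs MEC 8 mcg/mL: adequate.

14.2 mcg/mL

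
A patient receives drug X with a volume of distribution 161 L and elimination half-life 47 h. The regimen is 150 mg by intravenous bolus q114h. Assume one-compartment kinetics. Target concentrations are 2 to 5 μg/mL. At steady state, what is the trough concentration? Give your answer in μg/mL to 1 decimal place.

0.2 μg/mL

k = ln2/t½ = ln2/47 ≈ 0.014748 h⁻¹; fraction remaining f = e^(−kτ) = e^(−0.014748×114) ≈ 0.1861.
Accumulation ratio R = 1/(1 − f) ≈ 1/0.8139 ≈ 1.2287.
Single-dose peak C₀ = D/Vd = 150/161 ≈ 0.932 μg/mL.
Cmax,ss = C₀/(1 − f) ≈ 0.932/0.8139 ≈ 1.145 μg/mL.
One interval later, Cmin,ss = Cmax,ss·e^(−kτ) ≈ 1.145 × 0.1861 ≈ 0.213 μg/mL.
Trough 0.2 μg/mL vs MEC 2 μg/mL: subtherapeutic.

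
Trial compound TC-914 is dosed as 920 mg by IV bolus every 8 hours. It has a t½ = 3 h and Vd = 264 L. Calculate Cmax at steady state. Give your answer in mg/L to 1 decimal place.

4.1 mg/L

Over one 8-h interval, 8/3 ≈ 2.6667 half-lives elapse, leaving f ≈ 0.1575 of each dose.
Accumulation ratio R = 1/(1 − f) ≈ 1/0.8425 ≈ 1.1869.
Single-dose peak C₀ = D/Vd = 920/264 ≈ 3.485 mg/L.
Steady-state peak Cmax,ss = C₀·R ≈ 3.485 × 1.1869 ≈ 4.136 mg/L.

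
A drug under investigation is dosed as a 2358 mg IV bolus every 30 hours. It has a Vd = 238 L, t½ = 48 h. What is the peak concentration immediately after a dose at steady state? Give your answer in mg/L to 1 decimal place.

Over one 30-h interval, 30/48 ≈ 0.625 half-lives elapse, leaving f ≈ 0.6484 of each dose.
Accumulation ratio R = 1/(1 − f) ≈ 1/0.3516 ≈ 2.8441.
Single-dose peak C₀ = D/Vd = 2358/238 ≈ 9.908 mg/L.
Steady-state peak Cmax,ss = C₀·R ≈ 9.908 × 2.8441 ≈ 28.179 mg/L.

28.2 mg/L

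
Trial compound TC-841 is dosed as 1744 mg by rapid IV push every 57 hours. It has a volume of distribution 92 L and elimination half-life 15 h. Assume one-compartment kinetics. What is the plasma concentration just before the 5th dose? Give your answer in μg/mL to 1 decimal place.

1.5 μg/mL

f = (1/2)^(τ/t½) = (1/2)^(57/15) ≈ 0.0718.
C₀ = D/Vd = 1744/92 ≈ 18.957 μg/mL.
Before the 5th dose, 4 doses have been given. Superposition: Cmin = C₀·(f + f² + … + f^4).
≈ 18.957 × (0.0718 + 0.0052 + 0.0004 + 0.0000) ≈ 18.957 × 0.0774 ≈ 1.467 μg/mL.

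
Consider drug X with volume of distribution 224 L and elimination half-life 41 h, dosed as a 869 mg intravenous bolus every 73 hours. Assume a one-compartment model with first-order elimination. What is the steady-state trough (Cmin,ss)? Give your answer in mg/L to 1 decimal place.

1.6 mg/L

Over one 73-h interval, 73/41 ≈ 1.7805 half-lives elapse, leaving f ≈ 0.2911 of each dose.
At steady state, accumulation factor R = 1/(1 − e^(−kτ)) ≈ 1.4106.
Each bolus raises the concentration by D/Vd = 869/224 ≈ 3.879 mg/L.
Cmax,ss = C₀/(1 − f) ≈ 3.879/0.7089 ≈ 5.472 mg/L.
Steady-state trough Cmin,ss = Cmax,ss·f ≈ 5.472 × 0.2911 ≈ 1.593 mg/L.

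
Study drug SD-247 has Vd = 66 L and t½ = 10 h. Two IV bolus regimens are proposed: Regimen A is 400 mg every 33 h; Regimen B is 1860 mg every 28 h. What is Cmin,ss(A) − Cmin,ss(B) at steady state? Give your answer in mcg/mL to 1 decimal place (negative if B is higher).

-4.0 mcg/mL

Regimen A: f = (1/2)^(33/10) ≈ 0.1015; Cmin,ss = (400/66)·f/(1−f) ≈ 0.685 mcg/mL.
Regimen B: f = (1/2)^(28/10) ≈ 0.1436; Cmin,ss = (1860/66)·f/(1−f) ≈ 4.725 mcg/mL.
Difference ≈ 0.685 − 4.725 ≈ -4.040 mcg/mL.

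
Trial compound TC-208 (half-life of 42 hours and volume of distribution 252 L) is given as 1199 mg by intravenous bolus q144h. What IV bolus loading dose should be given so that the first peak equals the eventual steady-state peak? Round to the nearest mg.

f = (1/2)^(144/42) ≈ 0.092875; accumulation ratio R = 1/(1−f) ≈ 1.10238.
Loading dose to hit Cmax,ss on first dose: D_load = D_maint·R ≈ 1199 × 1.10238 ≈ 1321.75 mg.

1322 mg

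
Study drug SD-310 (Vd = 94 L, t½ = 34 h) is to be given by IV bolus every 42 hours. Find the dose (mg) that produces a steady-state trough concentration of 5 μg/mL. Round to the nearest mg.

τ/t½ = 42/34 ≈ 1.2353, so f = (1/2)^(42/34) ≈ 0.424756.
Cmin,ss = (D/Vd)·f/(1−f), so D = Cmin,ss·Vd·(1−f)/f.
D = 5 × 94 × (1−f)/f ≈ 5 × 94 × 1.35429 ≈ 636.52 mg.

637 mg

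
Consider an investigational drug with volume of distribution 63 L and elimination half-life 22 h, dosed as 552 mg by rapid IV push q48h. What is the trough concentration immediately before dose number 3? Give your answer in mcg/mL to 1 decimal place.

2.4 mcg/mL

f = (1/2)^(τ/t½) = (1/2)^(48/22) ≈ 0.2204.
C₀ = D/Vd = 552/63 ≈ 8.762 mcg/mL.
Before the 3rd dose, 2 doses have been given. Superposition: Cmin = C₀·(f + f²).
≈ 8.762 × (0.2204 + 0.0486) ≈ 8.762 × 0.2690 ≈ 2.357 mcg/mL.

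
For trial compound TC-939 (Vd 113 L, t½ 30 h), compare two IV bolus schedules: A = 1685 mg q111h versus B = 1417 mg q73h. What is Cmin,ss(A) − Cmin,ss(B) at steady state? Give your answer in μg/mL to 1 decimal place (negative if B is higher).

Regimen A: f = (1/2)^(111/30) ≈ 0.0769; Cmin,ss = (1685/113)·f/(1−f) ≈ 1.242 μg/mL.
Regimen B: f = (1/2)^(73/30) ≈ 0.1851; Cmin,ss = (1417/113)·f/(1−f) ≈ 2.848 μg/mL.
Difference ≈ 1.242 − 2.848 ≈ -1.606 μg/mL.

-1.6 μg/mL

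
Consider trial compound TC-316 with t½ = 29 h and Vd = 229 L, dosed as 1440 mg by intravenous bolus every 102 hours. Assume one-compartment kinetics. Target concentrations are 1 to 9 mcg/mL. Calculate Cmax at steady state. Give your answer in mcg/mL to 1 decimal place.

τ/t½ = 102/29 ≈ 3.5172, so fraction remaining f = (1/2)^(102/29) ≈ 0.0873.
At steady state, accumulation factor R = 1/(1 − e^(−kτ)) ≈ 1.0957.
Single-dose peak C₀ = D/Vd = 1440/229 ≈ 6.288 mcg/mL.
Steady-state peak Cmax,ss = C₀·R ≈ 6.288 × 1.0957 ≈ 6.890 mcg/mL.
Peak 6.9 mcg/mL vs MTC 9 mcg/mL: below toxic threshold.

6.9 mcg/mL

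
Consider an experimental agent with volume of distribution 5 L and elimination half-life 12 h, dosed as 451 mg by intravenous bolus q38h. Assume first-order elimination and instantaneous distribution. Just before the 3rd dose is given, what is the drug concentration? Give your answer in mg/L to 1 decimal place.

f = (1/2)^(τ/t½) = (1/2)^(38/12) ≈ 0.1114.
C₀ = D/Vd = 451/5 ≈ 90.200 mg/L.
Before the 3rd dose, 2 doses have been given. Superposition: Cmin = C₀·(f + f²).
≈ 90.200 × (0.1114 + 0.0124) ≈ 90.200 × 0.1238 ≈ 11.167 mg/L.

11.2 mg/L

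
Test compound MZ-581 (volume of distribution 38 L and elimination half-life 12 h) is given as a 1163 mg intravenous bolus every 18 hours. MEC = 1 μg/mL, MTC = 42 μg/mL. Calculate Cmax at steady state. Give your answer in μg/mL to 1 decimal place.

τ/t½ = 18/12 ≈ 1.5, so fraction remaining f = (1/2)^(18/12) ≈ 0.3536.
At steady state, accumulation factor R = 1/(1 − e^(−kτ)) ≈ 1.5470.
Single-dose peak C₀ = D/Vd = 1163/38 ≈ 30.605 μg/mL.
Steady-state peak Cmax,ss = C₀·R ≈ 30.605 × 1.5470 ≈ 47.346 μg/mL.
Peak 47.3 μg/mL vs MTC 42 μg/mL: exceeds toxic threshold.

47.3 μg/mL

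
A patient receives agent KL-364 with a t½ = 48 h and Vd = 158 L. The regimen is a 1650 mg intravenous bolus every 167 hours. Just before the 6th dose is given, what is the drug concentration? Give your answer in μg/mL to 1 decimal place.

f = (1/2)^(τ/t½) = (1/2)^(167/48) ≈ 0.0897.
C₀ = D/Vd = 1650/158 ≈ 10.443 μg/mL.
Before the 6th dose, 5 doses have been given. Superposition: Cmin = C₀·(f + f² + … + f^5).
≈ 10.443 × (0.0897 + 0.0080 + 0.0007 + 0.0001 + 0.0000) ≈ 10.443 × 0.0985 ≈ 1.029 μg/mL.

1.0 μg/mL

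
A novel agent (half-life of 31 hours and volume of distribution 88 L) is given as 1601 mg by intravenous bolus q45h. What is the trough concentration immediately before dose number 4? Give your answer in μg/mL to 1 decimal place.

f = (1/2)^(τ/t½) = (1/2)^(45/31) ≈ 0.3656.
C₀ = D/Vd = 1601/88 ≈ 18.193 μg/mL.
Before the 4th dose, 3 doses have been given. Superposition: Cmin = C₀·(f + f² + … + f^3).
≈ 18.193 × (0.3656 + 0.1337 + 0.0489) ≈ 18.193 × 0.5482 ≈ 9.973 μg/mL.

10.0 μg/mL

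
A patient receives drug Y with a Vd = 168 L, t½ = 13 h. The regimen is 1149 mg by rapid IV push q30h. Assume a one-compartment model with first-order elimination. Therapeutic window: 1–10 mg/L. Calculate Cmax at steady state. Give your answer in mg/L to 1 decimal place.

8.6 mg/L

τ/t½ = 30/13 ≈ 2.3077, so fraction remaining f = (1/2)^(30/13) ≈ 0.2020.
At steady state, accumulation factor R = 1/(1 − e^(−kτ)) ≈ 1.2531.
Single-dose peak C₀ = D/Vd = 1149/168 ≈ 6.839 mg/L.
Cmax,ss = C₀/(1 − f) ≈ 6.839/0.7980 ≈ 8.570 mg/L.
Peak 8.6 mg/L vs MTC 10 mg/L: below toxic threshold.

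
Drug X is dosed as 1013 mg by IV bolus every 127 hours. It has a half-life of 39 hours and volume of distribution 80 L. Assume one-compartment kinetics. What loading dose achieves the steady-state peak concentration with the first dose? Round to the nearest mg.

1131 mg

f = (1/2)^(127/39) ≈ 0.104646; accumulation ratio R = 1/(1−f) ≈ 1.11688.
Loading dose to hit Cmax,ss on first dose: D_load = D_maint·R ≈ 1013 × 1.11688 ≈ 1131.40 mg.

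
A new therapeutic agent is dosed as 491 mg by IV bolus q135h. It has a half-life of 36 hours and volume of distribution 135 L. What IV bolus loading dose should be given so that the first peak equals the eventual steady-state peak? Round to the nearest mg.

530 mg

f = (1/2)^(135/36) ≈ 0.074325; accumulation ratio R = 1/(1−f) ≈ 1.08029.
Loading dose to hit Cmax,ss on first dose: D_load = D_maint·R ≈ 491 × 1.08029 ≈ 530.42 mg.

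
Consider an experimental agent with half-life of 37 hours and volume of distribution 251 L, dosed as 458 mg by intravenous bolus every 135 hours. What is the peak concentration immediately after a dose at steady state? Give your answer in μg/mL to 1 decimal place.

Over one 135-h interval, 135/37 ≈ 3.6486 half-lives elapse, leaving f ≈ 0.0797 of each dose.
Accumulation ratio R = 1/(1 − f) ≈ 1/0.9203 ≈ 1.0866.
Single-dose peak C₀ = D/Vd = 458/251 ≈ 1.825 μg/mL.
Steady-state peak Cmax,ss = C₀·R ≈ 1.825 × 1.0866 ≈ 1.983 μg/mL.

2.0 μg/mL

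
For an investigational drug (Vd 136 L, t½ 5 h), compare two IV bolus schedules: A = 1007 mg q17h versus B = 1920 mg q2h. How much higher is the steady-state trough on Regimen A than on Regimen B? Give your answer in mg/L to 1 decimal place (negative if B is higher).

Regimen A: f = (1/2)^(17/5) ≈ 0.0947; Cmin,ss = (1007/136)·f/(1−f) ≈ 0.775 mg/L.
Regimen B: f = (1/2)^(2/5) ≈ 0.7579; Cmin,ss = (1920/136)·f/(1−f) ≈ 44.196 mg/L.
Difference ≈ 0.775 − 44.196 ≈ -43.421 mg/L.

-43.4 mg/L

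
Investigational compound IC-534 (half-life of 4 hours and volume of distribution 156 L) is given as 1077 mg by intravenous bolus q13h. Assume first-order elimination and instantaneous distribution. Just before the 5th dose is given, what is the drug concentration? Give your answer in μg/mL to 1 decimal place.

0.8 μg/mL

f = (1/2)^(τ/t½) = (1/2)^(13/4) ≈ 0.1051.
C₀ = D/Vd = 1077/156 ≈ 6.904 μg/mL.
Before the 5th dose, 4 doses have been given. Superposition: Cmin = C₀·(f + f² + … + f^4).
≈ 6.904 × (0.1051 + 0.0110 + 0.0012 + 0.0001) ≈ 6.904 × 0.1174 ≈ 0.811 μg/mL.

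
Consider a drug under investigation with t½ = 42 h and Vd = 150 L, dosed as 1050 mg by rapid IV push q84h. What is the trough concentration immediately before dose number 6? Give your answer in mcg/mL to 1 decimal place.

2.3 mcg/mL

f = (1/2)^(τ/t½) = (1/2)^(84/42) ≈ 0.2500.
C₀ = D/Vd = 1050/150 ≈ 7.000 mcg/mL.
Before the 6th dose, 5 doses have been given. Superposition: Cmin = C₀·(f + f² + … + f^5).
≈ 7.000 × (0.2500 + 0.0625 + 0.0156 + 0.0039 + 0.0010) ≈ 7.000 × 0.3330 ≈ 2.331 mcg/mL.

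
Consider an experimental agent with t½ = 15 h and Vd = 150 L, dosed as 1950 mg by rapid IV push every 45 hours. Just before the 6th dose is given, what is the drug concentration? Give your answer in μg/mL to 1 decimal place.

1.9 μg/mL

f = (1/2)^(τ/t½) = (1/2)^(45/15) ≈ 0.1250.
C₀ = D/Vd = 1950/150 ≈ 13.000 μg/mL.
Before the 6th dose, 5 doses have been given. Superposition: Cmin = C₀·(f + f² + … + f^5).
≈ 13.000 × (0.1250 + 0.0156 + 0.0020 + 0.0002 + 0.0000) ≈ 13.000 × 0.1428 ≈ 1.856 μg/mL.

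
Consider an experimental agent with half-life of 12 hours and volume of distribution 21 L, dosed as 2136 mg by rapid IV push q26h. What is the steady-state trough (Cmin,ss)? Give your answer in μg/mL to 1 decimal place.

τ/t½ = 26/12 ≈ 2.1667, so fraction remaining f = (1/2)^(26/12) ≈ 0.2227.
Each bolus raises the concentration by D/Vd = 2136/21 ≈ 101.714 μg/mL.
Steady-state trough Cmin,ss = C₀·f/(1−f) ≈ 101.714 × 0.2227/0.7773 ≈ 29.142 μg/mL.

29.1 μg/mL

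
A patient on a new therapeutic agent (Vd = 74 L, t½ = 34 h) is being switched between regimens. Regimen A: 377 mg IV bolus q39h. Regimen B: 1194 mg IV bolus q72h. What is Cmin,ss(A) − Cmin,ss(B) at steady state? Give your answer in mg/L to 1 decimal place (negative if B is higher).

-0.6 mg/L

Regimen A: f = (1/2)^(39/34) ≈ 0.4515; Cmin,ss = (377/74)·f/(1−f) ≈ 4.194 mg/L.
Regimen B: f = (1/2)^(72/34) ≈ 0.2304; Cmin,ss = (1194/74)·f/(1−f) ≈ 4.830 mg/L.
Difference ≈ 4.194 − 4.830 ≈ -0.636 mg/L.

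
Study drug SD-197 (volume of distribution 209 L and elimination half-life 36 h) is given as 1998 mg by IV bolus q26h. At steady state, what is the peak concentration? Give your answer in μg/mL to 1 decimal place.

24.3 μg/mL

k = ln2/t½ = ln2/36 ≈ 0.019254 h⁻¹; fraction remaining f = e^(−kτ) = e^(−0.019254×26) ≈ 0.6062.
Accumulation ratio R = 1/(1 − f) ≈ 1/0.3938 ≈ 2.5394.
Each bolus raises the concentration by D/Vd = 1998/209 ≈ 9.560 μg/mL.
Cmax,ss = C₀/(1 − f) ≈ 9.560/0.3938 ≈ 24.276 μg/mL.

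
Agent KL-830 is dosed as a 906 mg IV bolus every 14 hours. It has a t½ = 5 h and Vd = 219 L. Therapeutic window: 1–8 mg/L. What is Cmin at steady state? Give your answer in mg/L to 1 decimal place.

0.7 mg/L

Over one 14-h interval, 14/5 ≈ 2.8 half-lives elapse, leaving f ≈ 0.1436 of each dose.
Accumulation ratio R = 1/(1 − f) ≈ 1/0.8564 ≈ 1.1677.
Single-dose peak C₀ = D/Vd = 906/219 ≈ 4.137 mg/L.
Steady-state peak Cmax,ss = C₀·R ≈ 4.137 × 1.1677 ≈ 4.831 mg/L.
One interval later, Cmin,ss = Cmax,ss·e^(−kτ) ≈ 4.831 × 0.1436 ≈ 0.694 mg/L.
Trough 0.7 mg/L vs MEC 1 mg/L: subtherapeutic.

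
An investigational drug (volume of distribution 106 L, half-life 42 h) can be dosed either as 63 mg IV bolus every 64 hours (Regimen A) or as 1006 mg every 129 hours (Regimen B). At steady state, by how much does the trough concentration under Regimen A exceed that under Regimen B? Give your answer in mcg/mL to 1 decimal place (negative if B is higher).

Regimen A: f = (1/2)^(64/42) ≈ 0.3478; Cmin,ss = (63/106)·f/(1−f) ≈ 0.317 mcg/mL.
Regimen B: f = (1/2)^(129/42) ≈ 0.1190; Cmin,ss = (1006/106)·f/(1−f) ≈ 1.282 mcg/mL.
Difference ≈ 0.317 − 1.282 ≈ -0.965 mcg/mL.

-1.0 mcg/mL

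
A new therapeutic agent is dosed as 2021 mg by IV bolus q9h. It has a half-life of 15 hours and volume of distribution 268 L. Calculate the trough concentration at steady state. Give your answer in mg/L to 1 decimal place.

14.6 mg/L

k = ln2/t½ = ln2/15 ≈ 0.046210 h⁻¹; fraction remaining f = e^(−kτ) = e^(−0.046210×9) ≈ 0.6598.
At steady state, accumulation factor R = 1/(1 − e^(−kτ)) ≈ 2.9394.
Single-dose peak C₀ = D/Vd = 2021/268 ≈ 7.541 mg/L.
Cmax,ss = C₀/(1 − f) ≈ 7.541/0.3402 ≈ 22.166 mg/L.
Steady-state trough Cmin,ss = Cmax,ss·f ≈ 22.166 × 0.6598 ≈ 14.625 mg/L.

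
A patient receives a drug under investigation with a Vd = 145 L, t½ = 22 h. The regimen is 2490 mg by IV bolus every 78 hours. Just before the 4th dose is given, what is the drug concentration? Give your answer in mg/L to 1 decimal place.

1.6 mg/L

f = (1/2)^(τ/t½) = (1/2)^(78/22) ≈ 0.0856.
C₀ = D/Vd = 2490/145 ≈ 17.172 mg/L.
Before the 4th dose, 3 doses have been given. Superposition: Cmin = C₀·(f + f² + … + f^3).
≈ 17.172 × (0.0856 + 0.0073 + 0.0006) ≈ 17.172 × 0.0935 ≈ 1.606 mg/L.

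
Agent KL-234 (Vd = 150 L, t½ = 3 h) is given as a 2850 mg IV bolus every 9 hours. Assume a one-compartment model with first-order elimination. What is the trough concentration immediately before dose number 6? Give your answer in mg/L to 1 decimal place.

f = (1/2)^(τ/t½) = (1/2)^(9/3) ≈ 0.1250.
C₀ = D/Vd = 2850/150 ≈ 19.000 mg/L.
Before the 6th dose, 5 doses have been given. Superposition: Cmin = C₀·(f + f² + … + f^5).
≈ 19.000 × (0.1250 + 0.0156 + 0.0020 + 0.0002 + 0.0000) ≈ 19.000 × 0.1428 ≈ 2.713 mg/L.

2.7 mg/L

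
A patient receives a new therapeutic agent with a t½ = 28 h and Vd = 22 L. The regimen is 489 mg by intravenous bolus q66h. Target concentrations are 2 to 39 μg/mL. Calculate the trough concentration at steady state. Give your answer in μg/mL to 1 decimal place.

5.4 μg/mL

k = ln2/t½ = ln2/28 ≈ 0.024755 h⁻¹; fraction remaining f = e^(−kτ) = e^(−0.024755×66) ≈ 0.1952.
Accumulation ratio R = 1/(1 − f) ≈ 1/0.8048 ≈ 1.2425.
Each bolus raises the concentration by D/Vd = 489/22 ≈ 22.227 μg/mL.
Steady-state peak Cmax,ss = C₀·R ≈ 22.227 × 1.2425 ≈ 27.617 μg/mL.
One interval later, Cmin,ss = Cmax,ss·e^(−kτ) ≈ 27.617 × 0.1952 ≈ 5.391 μg/mL.
Trough 5.4 μg/mL vs MEC 2 μg/mL: adequate.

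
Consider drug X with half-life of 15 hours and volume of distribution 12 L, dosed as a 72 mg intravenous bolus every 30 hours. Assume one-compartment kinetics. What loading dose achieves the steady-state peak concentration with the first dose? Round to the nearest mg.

96 mg

f = (1/2)^(30/15) ≈ 0.250000; accumulation ratio R = 1/(1−f) ≈ 1.33333.
Loading dose to hit Cmax,ss on first dose: D_load = D_maint·R ≈ 72 × 1.33333 ≈ 96.00 mg.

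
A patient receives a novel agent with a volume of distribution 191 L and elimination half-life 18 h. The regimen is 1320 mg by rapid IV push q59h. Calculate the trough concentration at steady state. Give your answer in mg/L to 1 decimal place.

τ/t½ = 59/18 ≈ 3.2778, so fraction remaining f = (1/2)^(59/18) ≈ 0.1031.
Each bolus raises the concentration by D/Vd = 1320/191 ≈ 6.911 mg/L.
Steady-state trough Cmin,ss = C₀·f/(1−f) ≈ 6.911 × 0.1031/0.8969 ≈ 0.794 mg/L.

0.8 mg/L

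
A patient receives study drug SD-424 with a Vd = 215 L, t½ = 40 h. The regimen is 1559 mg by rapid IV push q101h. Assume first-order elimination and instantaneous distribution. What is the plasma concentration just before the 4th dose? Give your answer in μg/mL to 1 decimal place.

f = (1/2)^(τ/t½) = (1/2)^(101/40) ≈ 0.1737.
C₀ = D/Vd = 1559/215 ≈ 7.251 μg/mL.
Before the 4th dose, 3 doses have been given. Superposition: Cmin = C₀·(f + f² + … + f^3).
≈ 7.251 × (0.1737 + 0.0302 + 0.0052) ≈ 7.251 × 0.2091 ≈ 1.516 μg/mL.

1.5 μg/mL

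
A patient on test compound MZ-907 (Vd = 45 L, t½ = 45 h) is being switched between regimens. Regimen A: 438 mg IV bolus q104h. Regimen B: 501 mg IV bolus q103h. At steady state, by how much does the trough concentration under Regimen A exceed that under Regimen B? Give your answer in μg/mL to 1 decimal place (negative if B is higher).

-0.4 μg/mL

Regimen A: f = (1/2)^(104/45) ≈ 0.2015; Cmin,ss = (438/45)·f/(1−f) ≈ 2.456 μg/mL.
Regimen B: f = (1/2)^(103/45) ≈ 0.2046; Cmin,ss = (501/45)·f/(1−f) ≈ 2.864 μg/mL.
Difference ≈ 2.456 − 2.864 ≈ -0.408 μg/mL.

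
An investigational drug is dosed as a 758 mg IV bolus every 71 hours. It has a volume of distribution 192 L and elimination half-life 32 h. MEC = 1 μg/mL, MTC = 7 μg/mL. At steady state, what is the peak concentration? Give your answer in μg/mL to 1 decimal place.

5.0 μg/mL

Over one 71-h interval, 71/32 ≈ 2.2188 half-lives elapse, leaving f ≈ 0.2148 of each dose.
At steady state, accumulation factor R = 1/(1 − e^(−kτ)) ≈ 1.2736.
Each bolus raises the concentration by D/Vd = 758/192 ≈ 3.948 μg/mL.
Steady-state peak Cmax,ss = C₀·R ≈ 3.948 × 1.2736 ≈ 5.028 μg/mL.
Peak 5.0 μg/mL vs MTC 7 μg/mL: below toxic threshold.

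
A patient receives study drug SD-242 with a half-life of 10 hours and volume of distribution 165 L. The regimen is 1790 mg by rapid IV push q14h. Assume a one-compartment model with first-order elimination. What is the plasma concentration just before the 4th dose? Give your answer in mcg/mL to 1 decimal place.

f = (1/2)^(τ/t½) = (1/2)^(14/10) ≈ 0.3789.
C₀ = D/Vd = 1790/165 ≈ 10.848 mcg/mL.
Before the 4th dose, 3 doses have been given. Superposition: Cmin = C₀·(f + f² + … + f^3).
≈ 10.848 × (0.3789 + 0.1436 + 0.0544) ≈ 10.848 × 0.5769 ≈ 6.258 mcg/mL.

6.3 mcg/mL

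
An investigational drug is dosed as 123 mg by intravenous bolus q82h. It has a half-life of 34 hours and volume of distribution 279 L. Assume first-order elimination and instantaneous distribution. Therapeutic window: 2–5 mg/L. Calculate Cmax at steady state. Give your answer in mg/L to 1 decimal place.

τ/t½ = 82/34 ≈ 2.4118, so fraction remaining f = (1/2)^(82/34) ≈ 0.1879.
Accumulation ratio R = 1/(1 − f) ≈ 1/0.8121 ≈ 1.2314.
Single-dose peak C₀ = D/Vd = 123/279 ≈ 0.441 mg/L.
Steady-state peak Cmax,ss = C₀·R ≈ 0.441 × 1.2314 ≈ 0.543 mg/L.
Peak 0.5 mg/L vs MTC 5 mg/L: below toxic threshold.

0.5 mg/L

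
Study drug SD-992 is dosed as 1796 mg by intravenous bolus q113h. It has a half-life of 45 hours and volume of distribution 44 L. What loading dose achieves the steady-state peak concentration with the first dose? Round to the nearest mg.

2178 mg

f = (1/2)^(113/45) ≈ 0.175420; accumulation ratio R = 1/(1−f) ≈ 1.21274.
Loading dose to hit Cmax,ss on first dose: D_load = D_maint·R ≈ 1796 × 1.21274 ≈ 2178.08 mg.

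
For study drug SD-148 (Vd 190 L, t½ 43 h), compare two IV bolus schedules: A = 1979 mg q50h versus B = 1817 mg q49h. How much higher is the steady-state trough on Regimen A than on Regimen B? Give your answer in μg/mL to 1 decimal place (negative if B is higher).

0.5 μg/mL

Regimen A: f = (1/2)^(50/43) ≈ 0.4466; Cmin,ss = (1979/190)·f/(1−f) ≈ 8.406 μg/mL.
Regimen B: f = (1/2)^(49/43) ≈ 0.4539; Cmin,ss = (1817/190)·f/(1−f) ≈ 7.949 μg/mL.
Difference ≈ 8.406 − 7.949 ≈ 0.457 μg/mL.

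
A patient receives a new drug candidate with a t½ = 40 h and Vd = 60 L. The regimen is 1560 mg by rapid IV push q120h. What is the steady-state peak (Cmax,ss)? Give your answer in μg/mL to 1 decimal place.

τ = 120 h = 3 half-lives, so f = (1/2)^3 = 0.125.
Accumulation ratio R = 1/(1 − f) = 1/0.875 = 8/7.
Single-dose peak C₀ = D/Vd = 1560/60 = 26 μg/mL.
Steady-state peak Cmax,ss = C₀·R = 26 × 8/7 ≈ 29.714 μg/mL.

29.7 μg/mL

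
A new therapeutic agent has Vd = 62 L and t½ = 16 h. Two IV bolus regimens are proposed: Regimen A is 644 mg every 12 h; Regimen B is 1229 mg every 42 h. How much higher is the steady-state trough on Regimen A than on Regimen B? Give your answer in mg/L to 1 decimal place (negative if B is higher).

Regimen A: f = (1/2)^(12/16) ≈ 0.5946; Cmin,ss = (644/62)·f/(1−f) ≈ 15.235 mg/L.
Regimen B: f = (1/2)^(42/16) ≈ 0.1621; Cmin,ss = (1229/62)·f/(1−f) ≈ 3.835 mg/L.
Difference ≈ 15.235 − 3.835 ≈ 11.400 mg/L.

11.4 mg/L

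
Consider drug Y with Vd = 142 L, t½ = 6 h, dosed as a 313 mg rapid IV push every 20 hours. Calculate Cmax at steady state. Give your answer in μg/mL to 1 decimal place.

Over one 20-h interval, 20/6 ≈ 3.3333 half-lives elapse, leaving f ≈ 0.0992 of each dose.
At steady state, accumulation factor R = 1/(1 − e^(−kτ)) ≈ 1.1101.
Single-dose peak C₀ = D/Vd = 313/142 ≈ 2.204 μg/mL.
Cmax,ss = C₀/(1 − f) ≈ 2.204/0.9008 ≈ 2.447 μg/mL.

2.4 μg/mL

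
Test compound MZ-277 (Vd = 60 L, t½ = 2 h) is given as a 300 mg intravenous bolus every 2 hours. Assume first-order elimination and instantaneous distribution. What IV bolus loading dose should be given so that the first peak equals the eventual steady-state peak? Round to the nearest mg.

600 mg

f = (1/2)^(2/2) ≈ 0.500000; accumulation ratio R = 1/(1−f) ≈ 2.00000.
Loading dose to hit Cmax,ss on first dose: D_load = D_maint·R ≈ 300 × 2.00000 ≈ 600.00 mg.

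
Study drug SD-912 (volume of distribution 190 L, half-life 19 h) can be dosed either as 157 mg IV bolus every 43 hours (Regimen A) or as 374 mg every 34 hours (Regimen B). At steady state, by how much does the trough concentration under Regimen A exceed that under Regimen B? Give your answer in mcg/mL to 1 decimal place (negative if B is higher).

Regimen A: f = (1/2)^(43/19) ≈ 0.2083; Cmin,ss = (157/190)·f/(1−f) ≈ 0.217 mcg/mL.
Regimen B: f = (1/2)^(34/19) ≈ 0.2893; Cmin,ss = (374/190)·f/(1−f) ≈ 0.801 mcg/mL.
Difference ≈ 0.217 − 0.801 ≈ -0.584 mcg/mL.

-0.6 mcg/mL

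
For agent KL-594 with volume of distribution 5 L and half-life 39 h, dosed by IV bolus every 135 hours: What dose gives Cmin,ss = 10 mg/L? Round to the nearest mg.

τ/t½ = 135/39 ≈ 3.4615, so f = (1/2)^(135/39) ≈ 0.090776.
Cmin,ss = (D/Vd)·f/(1−f), so D = Cmin,ss·Vd·(1−f)/f.
D = 10 × 5 × (1−f)/f ≈ 10 × 5 × 10.01613 ≈ 500.81 mg.

501 mg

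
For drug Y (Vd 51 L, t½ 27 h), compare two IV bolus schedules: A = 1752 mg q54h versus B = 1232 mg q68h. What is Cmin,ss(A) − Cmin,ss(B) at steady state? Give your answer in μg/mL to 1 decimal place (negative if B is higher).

Regimen A: f = (1/2)^(54/27) ≈ 0.2500; Cmin,ss = (1752/51)·f/(1−f) ≈ 11.451 μg/mL.
Regimen B: f = (1/2)^(68/27) ≈ 0.1745; Cmin,ss = (1232/51)·f/(1−f) ≈ 5.106 μg/mL.
Difference ≈ 11.451 − 5.106 ≈ 6.345 μg/mL.

6.3 μg/mL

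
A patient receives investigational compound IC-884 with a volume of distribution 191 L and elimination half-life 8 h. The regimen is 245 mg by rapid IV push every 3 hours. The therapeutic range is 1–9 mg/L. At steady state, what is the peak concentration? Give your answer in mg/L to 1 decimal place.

5.6 mg/L

τ/t½ = 3/8 ≈ 0.375, so fraction remaining f = (1/2)^(3/8) ≈ 0.7711.
At steady state, accumulation factor R = 1/(1 − e^(−kτ)) ≈ 4.3687.
Single-dose peak C₀ = D/Vd = 245/191 ≈ 1.283 mg/L.
Cmax,ss = C₀/(1 − f) ≈ 1.283/0.2289 ≈ 5.605 mg/L.
Peak 5.6 mg/L vs MTC 9 mg/L: below toxic threshold.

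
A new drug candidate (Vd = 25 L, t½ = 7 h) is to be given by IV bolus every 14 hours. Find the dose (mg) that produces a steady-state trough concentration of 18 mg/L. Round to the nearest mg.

1350 mg

τ/t½ = 14/7 ≈ 2, so f = (1/2)^(14/7) ≈ 0.250000.
Cmin,ss = (D/Vd)·f/(1−f), so D = Cmin,ss·Vd·(1−f)/f.
D = 18 × 25 × (1−f)/f ≈ 18 × 25 × 3.00000 ≈ 1350.00 mg.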